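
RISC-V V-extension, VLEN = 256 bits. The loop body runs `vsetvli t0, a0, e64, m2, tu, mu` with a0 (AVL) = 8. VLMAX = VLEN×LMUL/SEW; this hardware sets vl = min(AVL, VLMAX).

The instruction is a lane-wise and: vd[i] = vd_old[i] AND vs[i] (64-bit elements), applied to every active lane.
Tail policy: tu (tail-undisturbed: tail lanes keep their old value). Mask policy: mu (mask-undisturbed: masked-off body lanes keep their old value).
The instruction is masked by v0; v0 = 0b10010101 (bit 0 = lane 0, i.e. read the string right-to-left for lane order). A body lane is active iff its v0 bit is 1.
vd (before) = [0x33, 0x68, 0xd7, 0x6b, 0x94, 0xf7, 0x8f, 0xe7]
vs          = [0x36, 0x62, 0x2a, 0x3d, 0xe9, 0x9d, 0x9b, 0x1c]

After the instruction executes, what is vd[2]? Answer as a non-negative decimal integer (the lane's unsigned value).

VLMAX = VLEN×LMUL/SEW = 256×2/64 = 8
AVL=8 ≤ VLMAX=8, so vl = 8
lane  0: and(0x33,0x36) ⇒ 0x32
lane  1: mask-off/keep ⇒ 0x68
lane  2: and(0xd7,0x2a) ⇒ 0x02
lane  3: mask-off/keep ⇒ 0x6b
lane  4: and(0x94,0xe9) ⇒ 0x80
lane  5: mask-off/keep ⇒ 0xf7
lane  6: mask-off/keep ⇒ 0x8f
lane  7: and(0xe7,0x1c) ⇒ 0x04

vd[2] = 2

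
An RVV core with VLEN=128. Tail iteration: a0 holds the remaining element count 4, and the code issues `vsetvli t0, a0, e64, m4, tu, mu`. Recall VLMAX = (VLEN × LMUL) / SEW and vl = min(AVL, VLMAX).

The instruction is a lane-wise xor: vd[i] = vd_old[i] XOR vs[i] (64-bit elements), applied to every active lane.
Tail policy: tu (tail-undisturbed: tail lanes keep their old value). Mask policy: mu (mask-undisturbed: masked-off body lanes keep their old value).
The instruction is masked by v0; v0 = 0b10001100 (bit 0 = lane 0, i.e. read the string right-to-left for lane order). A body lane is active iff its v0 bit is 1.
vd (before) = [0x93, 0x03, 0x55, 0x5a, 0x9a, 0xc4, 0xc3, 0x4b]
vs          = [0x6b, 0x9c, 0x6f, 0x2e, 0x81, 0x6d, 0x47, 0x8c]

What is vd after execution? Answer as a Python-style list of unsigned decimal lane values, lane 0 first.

VLMAX = VLEN×LMUL/SEW = 128×4/64 = 8
vl = min(AVL, VLMAX) = min(4, 8) = 4
vd[0] mask-off/keep -> 0x93
vd[1] mask-off/keep -> 0x03
vd[2] xor(0x55,0x6f) -> 0x3a
vd[3] xor(0x5a,0x2e) -> 0x74
vd[4] tail/keep -> 0x9a
vd[5] tail/keep -> 0xc4
vd[6] tail/keep -> 0xc3
vd[7] tail/keep -> 0x4b

vd = [147, 3, 58, 116, 154, 196, 195, 75]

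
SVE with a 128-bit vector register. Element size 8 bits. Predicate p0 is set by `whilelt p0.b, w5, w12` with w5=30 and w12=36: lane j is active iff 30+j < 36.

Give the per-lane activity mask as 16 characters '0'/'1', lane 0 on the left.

predicate = 1111110000000000

lane count: 128 div 8 = 16
active while 30+j < 36, i.e. j ∈ [0,6) capped at 16 ⇒ 6
bits (lane 0 leftmost): 1111110000000000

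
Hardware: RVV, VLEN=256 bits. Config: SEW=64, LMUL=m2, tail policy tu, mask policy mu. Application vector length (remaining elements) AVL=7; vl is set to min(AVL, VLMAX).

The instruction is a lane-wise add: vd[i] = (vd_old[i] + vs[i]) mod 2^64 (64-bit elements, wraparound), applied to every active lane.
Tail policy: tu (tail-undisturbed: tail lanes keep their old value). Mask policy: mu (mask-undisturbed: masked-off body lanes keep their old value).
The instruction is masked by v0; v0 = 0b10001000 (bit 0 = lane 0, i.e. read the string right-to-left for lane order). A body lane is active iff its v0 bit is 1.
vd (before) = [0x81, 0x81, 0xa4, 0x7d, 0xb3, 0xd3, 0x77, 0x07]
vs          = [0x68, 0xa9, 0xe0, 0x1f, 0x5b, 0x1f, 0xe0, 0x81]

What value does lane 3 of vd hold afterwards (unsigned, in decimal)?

vd[3] = 156

lanes per group: 256·2/64 = 8
AVL=7 ≤ VLMAX=8, so vl = 7
lane  0: mask-off/keep ⇒ 0x81
lane  1: mask-off/keep ⇒ 0x81
lane  2: mask-off/keep ⇒ 0xa4
lane  3: add(0x7d,0x1f) ⇒ 0x9c
lane  4: mask-off/keep ⇒ 0xb3
lane  5: mask-off/keep ⇒ 0xd3
lane  6: mask-off/keep ⇒ 0x77
lane  7: tail/keep ⇒ 0x07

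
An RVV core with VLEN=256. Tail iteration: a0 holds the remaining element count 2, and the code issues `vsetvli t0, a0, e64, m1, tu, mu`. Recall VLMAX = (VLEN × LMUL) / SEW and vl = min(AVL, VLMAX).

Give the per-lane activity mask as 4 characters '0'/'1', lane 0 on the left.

predicate = 1100

lanes per group: 256·1/64 = 4
AVL=2 ≤ VLMAX=4, so vl = 2
bits (lane 0 leftmost): 1100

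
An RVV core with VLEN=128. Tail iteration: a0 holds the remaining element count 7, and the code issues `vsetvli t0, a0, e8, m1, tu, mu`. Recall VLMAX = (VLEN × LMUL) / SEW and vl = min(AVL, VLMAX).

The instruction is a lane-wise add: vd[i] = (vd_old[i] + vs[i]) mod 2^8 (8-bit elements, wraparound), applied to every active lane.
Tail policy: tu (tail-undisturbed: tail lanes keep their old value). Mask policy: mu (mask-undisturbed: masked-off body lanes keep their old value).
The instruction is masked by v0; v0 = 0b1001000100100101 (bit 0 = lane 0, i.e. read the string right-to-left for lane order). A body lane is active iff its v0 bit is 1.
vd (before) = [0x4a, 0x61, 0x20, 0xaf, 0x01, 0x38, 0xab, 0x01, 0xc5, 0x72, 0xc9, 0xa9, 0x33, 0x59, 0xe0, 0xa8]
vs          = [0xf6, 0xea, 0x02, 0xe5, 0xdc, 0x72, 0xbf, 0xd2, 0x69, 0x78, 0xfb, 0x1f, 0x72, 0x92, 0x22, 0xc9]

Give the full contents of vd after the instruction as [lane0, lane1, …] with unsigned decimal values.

vd = [64, 97, 34, 175, 1, 170, 171, 1, 197, 114, 201, 169, 51, 89, 224, 168]

VLMAX = (128 × 1) / 8 = 16 lanes
AVL=7 ≤ VLMAX=16, so vl = 7
[0] add(0x4a,0xf6) = 0x40
[1] mask-off/keep = 0x61
[2] add(0x20,0x02) = 0x22
[3] mask-off/keep = 0xaf
[4] mask-off/keep = 0x01
[5] add(0x38,0x72) = 0xaa
[6] mask-off/keep = 0xab
[7] tail/keep = 0x01
[8] tail/keep = 0xc5
[9] tail/keep = 0x72
[10] tail/keep = 0xc9
[11] tail/keep = 0xa9
[12] tail/keep = 0x33
[13] tail/keep = 0x59
[14] tail/keep = 0xe0
[15] tail/keep = 0xa8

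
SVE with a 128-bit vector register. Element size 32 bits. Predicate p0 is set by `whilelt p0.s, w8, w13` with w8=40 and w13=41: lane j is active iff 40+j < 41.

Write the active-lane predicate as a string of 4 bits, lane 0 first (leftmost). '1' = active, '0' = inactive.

predicate = 1000

lane count: 128 div 32 = 4
active while 40+j < 41, i.e. j ∈ [0,1) capped at 4 ⇒ 1
bits (lane 0 leftmost): 1000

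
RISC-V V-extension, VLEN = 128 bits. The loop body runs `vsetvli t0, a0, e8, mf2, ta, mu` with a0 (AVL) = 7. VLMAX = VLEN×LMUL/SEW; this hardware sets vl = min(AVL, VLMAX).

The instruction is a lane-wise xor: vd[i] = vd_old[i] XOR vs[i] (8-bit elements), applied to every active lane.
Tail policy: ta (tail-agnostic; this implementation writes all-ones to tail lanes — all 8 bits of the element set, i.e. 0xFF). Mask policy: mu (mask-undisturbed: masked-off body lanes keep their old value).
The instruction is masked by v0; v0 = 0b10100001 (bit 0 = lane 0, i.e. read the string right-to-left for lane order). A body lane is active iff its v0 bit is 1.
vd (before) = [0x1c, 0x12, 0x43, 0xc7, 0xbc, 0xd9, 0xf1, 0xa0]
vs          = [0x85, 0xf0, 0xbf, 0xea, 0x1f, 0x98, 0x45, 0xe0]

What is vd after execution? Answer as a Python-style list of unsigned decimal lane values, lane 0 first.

lanes per group: 128·1/2/8 = 8
vl = min(AVL, VLMAX) = min(7, 8) = 7
[0] xor(0x1c,0x85) = 0x99
[1] mask-off/keep = 0x12
[2] mask-off/keep = 0x43
[3] mask-off/keep = 0xc7
[4] mask-off/keep = 0xbc
[5] xor(0xd9,0x98) = 0x41
[6] mask-off/keep = 0xf1
[7] tail/ones = 0xff

vd = [153, 18, 67, 199, 188, 65, 241, 255]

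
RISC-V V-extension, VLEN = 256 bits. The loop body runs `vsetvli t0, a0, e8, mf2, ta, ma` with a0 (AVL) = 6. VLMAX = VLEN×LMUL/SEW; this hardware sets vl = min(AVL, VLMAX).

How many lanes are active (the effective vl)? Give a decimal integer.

vl = 6

VLMAX = VLEN×LMUL/SEW = 256×1/2/8 = 16
vl = min(AVL, VLMAX) = min(6, 16) = 6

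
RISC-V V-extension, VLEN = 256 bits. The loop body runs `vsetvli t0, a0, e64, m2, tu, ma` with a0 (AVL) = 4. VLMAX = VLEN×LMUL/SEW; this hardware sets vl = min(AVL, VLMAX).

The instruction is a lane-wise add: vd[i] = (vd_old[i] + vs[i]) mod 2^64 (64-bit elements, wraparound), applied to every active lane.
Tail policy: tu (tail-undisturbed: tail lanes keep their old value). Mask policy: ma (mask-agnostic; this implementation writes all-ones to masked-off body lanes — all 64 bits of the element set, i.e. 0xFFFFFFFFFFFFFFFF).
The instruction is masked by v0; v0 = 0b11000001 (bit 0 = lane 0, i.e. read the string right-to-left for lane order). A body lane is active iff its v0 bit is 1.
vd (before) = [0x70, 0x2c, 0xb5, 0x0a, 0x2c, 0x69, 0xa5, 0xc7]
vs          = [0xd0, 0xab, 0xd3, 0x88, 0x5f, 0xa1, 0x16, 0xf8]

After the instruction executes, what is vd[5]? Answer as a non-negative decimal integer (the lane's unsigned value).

VLMAX = (256 × 2) / 64 = 8 lanes
vl ← min(4, 8) = 4
vd[0] add(0x70,0xd0) -> 0x140
vd[1] mask-off/ones -> 0xffffffffffffffff
vd[2] mask-off/ones -> 0xffffffffffffffff
vd[3] mask-off/ones -> 0xffffffffffffffff
vd[4] tail/keep -> 0x2c
vd[5] tail/keep -> 0x69
vd[6] tail/keep -> 0xa5
vd[7] tail/keep -> 0xc7

vd[5] = 105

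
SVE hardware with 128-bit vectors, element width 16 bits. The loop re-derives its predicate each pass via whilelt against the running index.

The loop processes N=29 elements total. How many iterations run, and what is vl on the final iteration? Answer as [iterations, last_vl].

[iterations, last_vl] = [4, 5]

128-bit reg / 16-bit elem → 8 lanes
29 elements at 8/iter → 4 passes, remainder 5 on the last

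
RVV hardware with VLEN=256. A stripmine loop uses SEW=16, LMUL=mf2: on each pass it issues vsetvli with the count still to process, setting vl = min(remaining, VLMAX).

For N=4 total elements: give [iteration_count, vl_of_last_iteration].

[iterations, last_vl] = [1, 4]

VLMAX = VLEN×LMUL/SEW = 256×1/2/16 = 8
iterations = ceil(4/8) = 1; final-pass vl = 4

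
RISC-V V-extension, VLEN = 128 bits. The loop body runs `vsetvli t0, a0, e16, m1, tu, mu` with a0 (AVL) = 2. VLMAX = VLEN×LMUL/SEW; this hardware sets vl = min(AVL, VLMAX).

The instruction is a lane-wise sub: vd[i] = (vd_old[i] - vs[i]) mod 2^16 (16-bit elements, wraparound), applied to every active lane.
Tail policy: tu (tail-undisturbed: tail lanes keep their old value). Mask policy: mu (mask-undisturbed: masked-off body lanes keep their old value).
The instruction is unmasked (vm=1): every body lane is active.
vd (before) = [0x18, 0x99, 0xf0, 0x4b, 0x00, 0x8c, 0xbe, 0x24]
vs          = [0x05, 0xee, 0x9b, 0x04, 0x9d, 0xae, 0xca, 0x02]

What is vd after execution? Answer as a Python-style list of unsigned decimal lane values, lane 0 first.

VLMAX = VLEN×LMUL/SEW = 128×1/16 = 8
AVL=2 ≤ VLMAX=8, so vl = 2
  i=0: sub(0x18,0x05) → 19
  i=1: sub(0x99,0xee) → 65451
  i=2: tail/keep → 240
  i=3: tail/keep → 75
  i=4: tail/keep → 0
  i=5: tail/keep → 140
  i=6: tail/keep → 190
  i=7: tail/keep → 36

vd = [19, 65451, 240, 75, 0, 140, 190, 36]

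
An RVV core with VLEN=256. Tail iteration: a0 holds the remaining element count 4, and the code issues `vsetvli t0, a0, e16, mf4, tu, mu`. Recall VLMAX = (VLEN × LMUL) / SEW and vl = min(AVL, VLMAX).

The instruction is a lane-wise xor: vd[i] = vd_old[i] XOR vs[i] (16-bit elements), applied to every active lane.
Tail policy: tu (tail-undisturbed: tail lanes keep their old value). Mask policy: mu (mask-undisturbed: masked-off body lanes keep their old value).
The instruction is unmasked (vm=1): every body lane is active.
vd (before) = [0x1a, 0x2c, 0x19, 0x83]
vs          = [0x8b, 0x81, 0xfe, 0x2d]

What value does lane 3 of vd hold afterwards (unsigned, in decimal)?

VLMAX = (256 × 1/4) / 16 = 4 lanes
AVL=4 ≤ VLMAX=4, so vl = 4
vd[0] xor(0x1a,0x8b) -> 0x91
vd[1] xor(0x2c,0x81) -> 0xad
vd[2] xor(0x19,0xfe) -> 0xe7
vd[3] xor(0x83,0x2d) -> 0xae

vd[3] = 174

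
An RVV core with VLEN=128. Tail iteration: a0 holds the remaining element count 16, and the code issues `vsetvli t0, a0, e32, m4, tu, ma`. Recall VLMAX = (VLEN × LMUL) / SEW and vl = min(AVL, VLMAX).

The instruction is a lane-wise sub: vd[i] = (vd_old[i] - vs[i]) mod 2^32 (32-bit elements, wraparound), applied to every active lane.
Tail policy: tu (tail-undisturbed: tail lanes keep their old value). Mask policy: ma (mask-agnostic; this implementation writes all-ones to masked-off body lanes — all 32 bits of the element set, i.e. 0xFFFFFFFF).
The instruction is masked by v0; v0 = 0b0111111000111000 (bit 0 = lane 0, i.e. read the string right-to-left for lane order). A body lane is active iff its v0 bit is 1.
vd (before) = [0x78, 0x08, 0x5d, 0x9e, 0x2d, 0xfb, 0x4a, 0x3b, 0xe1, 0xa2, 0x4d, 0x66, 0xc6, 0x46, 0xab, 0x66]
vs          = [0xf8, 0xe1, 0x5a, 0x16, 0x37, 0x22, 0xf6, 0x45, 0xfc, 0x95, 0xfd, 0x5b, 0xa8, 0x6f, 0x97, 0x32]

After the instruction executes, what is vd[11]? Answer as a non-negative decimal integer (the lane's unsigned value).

vd[11] = 11

VLMAX = (128 × 4) / 32 = 16 lanes
AVL=16 ≤ VLMAX=16, so vl = 16
  i=0: mask-off/ones → 4294967295
  i=1: mask-off/ones → 4294967295
  i=2: mask-off/ones → 4294967295
  i=3: sub(0x9e,0x16) → 136
  i=4: sub(0x2d,0x37) → 4294967286
  i=5: sub(0xfb,0x22) → 217
  i=6: mask-off/ones → 4294967295
  i=7: mask-off/ones → 4294967295
  i=8: mask-off/ones → 4294967295
  i=9: sub(0xa2,0x95) → 13
  i=10: sub(0x4d,0xfd) → 4294967120
  i=11: sub(0x66,0x5b) → 11
  i=12: sub(0xc6,0xa8) → 30
  i=13: sub(0x46,0x6f) → 4294967255
  i=14: sub(0xab,0x97) → 20
  i=15: mask-off/ones → 4294967295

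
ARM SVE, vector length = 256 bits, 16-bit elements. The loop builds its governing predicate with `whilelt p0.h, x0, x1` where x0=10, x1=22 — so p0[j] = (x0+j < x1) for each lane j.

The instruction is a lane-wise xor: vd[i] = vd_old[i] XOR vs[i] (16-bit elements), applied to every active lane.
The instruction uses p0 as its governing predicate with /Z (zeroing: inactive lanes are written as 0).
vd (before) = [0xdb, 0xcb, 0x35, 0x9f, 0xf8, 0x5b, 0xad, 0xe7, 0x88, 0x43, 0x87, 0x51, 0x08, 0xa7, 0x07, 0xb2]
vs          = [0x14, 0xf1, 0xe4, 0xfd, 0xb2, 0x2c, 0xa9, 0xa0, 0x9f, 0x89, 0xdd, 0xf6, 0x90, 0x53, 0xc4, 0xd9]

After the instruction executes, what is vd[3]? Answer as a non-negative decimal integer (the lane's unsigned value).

register lanes = 256/16 = 16
active while 10+j < 22, i.e. j ∈ [0,12) capped at 16 ⇒ 12
  i=0: xor(0xdb,0x14) → 207
  i=1: xor(0xcb,0xf1) → 58
  i=2: xor(0x35,0xe4) → 209
  i=3: xor(0x9f,0xfd) → 98
  i=4: xor(0xf8,0xb2) → 74
  i=5: xor(0x5b,0x2c) → 119
  i=6: xor(0xad,0xa9) → 4
  i=7: xor(0xe7,0xa0) → 71
  i=8: xor(0x88,0x9f) → 23
  i=9: xor(0x43,0x89) → 202
  i=10: xor(0x87,0xdd) → 90
  i=11: xor(0x51,0xf6) → 167
  i=12: tail/zero → 0
  i=13: tail/zero → 0
  i=14: tail/zero → 0
  i=15: tail/zero → 0

vd[3] = 98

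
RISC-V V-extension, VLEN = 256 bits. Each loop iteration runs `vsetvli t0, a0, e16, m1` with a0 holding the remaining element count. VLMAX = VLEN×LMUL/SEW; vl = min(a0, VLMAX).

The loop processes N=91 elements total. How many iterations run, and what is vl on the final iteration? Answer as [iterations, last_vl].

[iterations, last_vl] = [6, 11]

VLMAX = (256 × 1) / 16 = 16 lanes
N=91: ⌈91/16⌉ = 6 iters; last vl = 91 − 5×16 = 11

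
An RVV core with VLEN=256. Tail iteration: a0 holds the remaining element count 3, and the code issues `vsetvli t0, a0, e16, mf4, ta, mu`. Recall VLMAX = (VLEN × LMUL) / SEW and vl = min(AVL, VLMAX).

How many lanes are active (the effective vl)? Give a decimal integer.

vl = 3

lanes per group: 256·1/4/16 = 4
vl = min(AVL, VLMAX) = min(3, 4) = 3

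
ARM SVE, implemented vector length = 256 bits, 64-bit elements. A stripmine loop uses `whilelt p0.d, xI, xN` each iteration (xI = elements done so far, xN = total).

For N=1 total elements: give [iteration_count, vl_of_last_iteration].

[iterations, last_vl] = [1, 1]

256-bit reg / 64-bit elem → 4 lanes
iterations = ceil(1/4) = 1; final-pass vl = 1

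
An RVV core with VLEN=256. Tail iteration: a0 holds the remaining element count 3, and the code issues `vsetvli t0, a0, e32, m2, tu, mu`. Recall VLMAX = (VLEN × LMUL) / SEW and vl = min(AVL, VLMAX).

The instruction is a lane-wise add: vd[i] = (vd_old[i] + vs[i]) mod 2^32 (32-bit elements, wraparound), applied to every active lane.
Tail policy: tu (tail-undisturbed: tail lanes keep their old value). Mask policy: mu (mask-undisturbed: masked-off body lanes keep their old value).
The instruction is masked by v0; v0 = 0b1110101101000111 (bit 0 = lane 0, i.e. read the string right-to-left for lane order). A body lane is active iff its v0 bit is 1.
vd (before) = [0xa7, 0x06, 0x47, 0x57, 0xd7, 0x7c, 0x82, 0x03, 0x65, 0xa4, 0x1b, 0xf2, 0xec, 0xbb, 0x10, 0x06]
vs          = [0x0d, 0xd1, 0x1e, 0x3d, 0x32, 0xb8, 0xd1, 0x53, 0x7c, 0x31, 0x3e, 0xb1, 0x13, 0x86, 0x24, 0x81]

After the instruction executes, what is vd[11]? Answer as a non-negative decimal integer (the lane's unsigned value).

vd[11] = 242

VLMAX = VLEN×LMUL/SEW = 256×2/32 = 16
vl ← min(3, 16) = 3
[0] add(0xa7,0x0d) = 0xb4
[1] add(0x06,0xd1) = 0xd7
[2] add(0x47,0x1e) = 0x65
[3] tail/keep = 0x57
[4] tail/keep = 0xd7
[5] tail/keep = 0x7c
[6] tail/keep = 0x82
[7] tail/keep = 0x03
[8] tail/keep = 0x65
[9] tail/keep = 0xa4
[10] tail/keep = 0x1b
[11] tail/keep = 0xf2
[12] tail/keep = 0xec
[13] tail/keep = 0xbb
[14] tail/keep = 0x10
[15] tail/keep = 0x06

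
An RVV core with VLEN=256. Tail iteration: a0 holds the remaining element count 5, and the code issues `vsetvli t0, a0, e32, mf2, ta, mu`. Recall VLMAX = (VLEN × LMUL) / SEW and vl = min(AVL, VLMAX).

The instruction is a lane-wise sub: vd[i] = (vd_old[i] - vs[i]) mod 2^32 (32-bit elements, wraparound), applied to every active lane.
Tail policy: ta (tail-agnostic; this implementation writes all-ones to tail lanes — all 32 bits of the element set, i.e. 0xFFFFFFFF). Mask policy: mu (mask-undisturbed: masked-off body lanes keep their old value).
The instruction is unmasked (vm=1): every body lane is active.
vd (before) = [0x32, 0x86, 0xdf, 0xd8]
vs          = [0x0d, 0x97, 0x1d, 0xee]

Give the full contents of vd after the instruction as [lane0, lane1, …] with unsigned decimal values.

lanes per group: 256·1/2/32 = 4
AVL=5 > VLMAX=4, so vl = 4
lane  0: sub(0x32,0x0d) ⇒ 0x25
lane  1: sub(0x86,0x97) ⇒ 0xffffffef
lane  2: sub(0xdf,0x1d) ⇒ 0xc2
lane  3: sub(0xd8,0xee) ⇒ 0xffffffea

vd = [37, 4294967279, 194, 4294967274]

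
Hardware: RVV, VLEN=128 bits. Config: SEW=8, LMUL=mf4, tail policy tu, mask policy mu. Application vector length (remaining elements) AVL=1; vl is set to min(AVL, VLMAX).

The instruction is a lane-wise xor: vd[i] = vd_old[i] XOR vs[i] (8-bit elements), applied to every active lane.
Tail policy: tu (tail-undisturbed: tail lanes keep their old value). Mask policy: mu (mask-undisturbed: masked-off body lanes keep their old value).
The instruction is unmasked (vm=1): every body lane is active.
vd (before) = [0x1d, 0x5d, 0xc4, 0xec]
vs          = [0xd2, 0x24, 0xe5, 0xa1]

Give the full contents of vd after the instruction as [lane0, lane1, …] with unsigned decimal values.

vd = [207, 93, 196, 236]

VLMAX = (128 × 1/4) / 8 = 4 lanes
AVL=1 ≤ VLMAX=4, so vl = 1
lane  0: xor(0x1d,0xd2) ⇒ 0xcf
lane  1: tail/keep ⇒ 0x5d
lane  2: tail/keep ⇒ 0xc4
lane  3: tail/keep ⇒ 0xec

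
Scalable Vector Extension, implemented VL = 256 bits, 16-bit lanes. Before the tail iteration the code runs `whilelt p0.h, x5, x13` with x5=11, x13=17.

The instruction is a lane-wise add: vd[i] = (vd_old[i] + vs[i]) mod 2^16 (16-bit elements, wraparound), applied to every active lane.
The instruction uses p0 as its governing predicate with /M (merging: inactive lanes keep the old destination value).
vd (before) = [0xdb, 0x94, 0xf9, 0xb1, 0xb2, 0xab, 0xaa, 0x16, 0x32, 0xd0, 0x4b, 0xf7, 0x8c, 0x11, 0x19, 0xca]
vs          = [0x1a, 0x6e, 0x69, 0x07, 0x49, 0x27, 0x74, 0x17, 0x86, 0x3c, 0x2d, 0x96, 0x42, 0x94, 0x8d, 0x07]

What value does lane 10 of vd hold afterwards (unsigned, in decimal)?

vd[10] = 75

lane count: 256 div 16 = 16
p0[j] = (11+j < 17); true for j=0..5 → 6 lanes set
[0] add(0xdb,0x1a) = 0xf5
[1] add(0x94,0x6e) = 0x102
[2] add(0xf9,0x69) = 0x162
[3] add(0xb1,0x07) = 0xb8
[4] add(0xb2,0x49) = 0xfb
[5] add(0xab,0x27) = 0xd2
[6] tail/keep = 0xaa
[7] tail/keep = 0x16
[8] tail/keep = 0x32
[9] tail/keep = 0xd0
[10] tail/keep = 0x4b
[11] tail/keep = 0xf7
[12] tail/keep = 0x8c
[13] tail/keep = 0x11
[14] tail/keep = 0x19
[15] tail/keep = 0xca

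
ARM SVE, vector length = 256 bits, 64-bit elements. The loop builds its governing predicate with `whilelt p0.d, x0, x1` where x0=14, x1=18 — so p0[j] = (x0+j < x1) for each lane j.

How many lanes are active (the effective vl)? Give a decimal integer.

vl = 4

256-bit reg / 64-bit elem → 4 lanes
p0[j] = (14+j < 18); true for j=0..3 → 4 lanes set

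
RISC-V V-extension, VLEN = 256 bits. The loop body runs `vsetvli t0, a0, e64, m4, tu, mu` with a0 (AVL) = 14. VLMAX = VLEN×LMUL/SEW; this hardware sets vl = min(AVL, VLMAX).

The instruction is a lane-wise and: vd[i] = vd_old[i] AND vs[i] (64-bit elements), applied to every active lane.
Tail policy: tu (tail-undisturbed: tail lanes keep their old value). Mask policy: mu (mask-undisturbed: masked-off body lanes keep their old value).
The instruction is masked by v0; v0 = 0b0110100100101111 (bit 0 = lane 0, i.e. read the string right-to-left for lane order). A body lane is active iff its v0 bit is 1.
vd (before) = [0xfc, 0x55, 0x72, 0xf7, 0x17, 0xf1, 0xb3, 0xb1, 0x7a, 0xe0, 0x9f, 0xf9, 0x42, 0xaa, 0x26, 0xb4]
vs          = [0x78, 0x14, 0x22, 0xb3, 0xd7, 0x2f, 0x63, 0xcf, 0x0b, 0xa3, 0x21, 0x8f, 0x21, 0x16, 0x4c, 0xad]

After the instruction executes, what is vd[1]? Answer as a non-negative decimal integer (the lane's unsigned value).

vd[1] = 20

lanes per group: 256·4/64 = 16
vl ← min(14, 16) = 14
  i=0: and(0xfc,0x78) → 120
  i=1: and(0x55,0x14) → 20
  i=2: and(0x72,0x22) → 34
  i=3: and(0xf7,0xb3) → 179
  i=4: mask-off/keep → 23
  i=5: and(0xf1,0x2f) → 33
  i=6: mask-off/keep → 179
  i=7: mask-off/keep → 177
  i=8: and(0x7a,0x0b) → 10
  i=9: mask-off/keep → 224
  i=10: mask-off/keep → 159
  i=11: and(0xf9,0x8f) → 137
  i=12: mask-off/keep → 66
  i=13: and(0xaa,0x16) → 2
  i=14: tail/keep → 38
  i=15: tail/keep → 180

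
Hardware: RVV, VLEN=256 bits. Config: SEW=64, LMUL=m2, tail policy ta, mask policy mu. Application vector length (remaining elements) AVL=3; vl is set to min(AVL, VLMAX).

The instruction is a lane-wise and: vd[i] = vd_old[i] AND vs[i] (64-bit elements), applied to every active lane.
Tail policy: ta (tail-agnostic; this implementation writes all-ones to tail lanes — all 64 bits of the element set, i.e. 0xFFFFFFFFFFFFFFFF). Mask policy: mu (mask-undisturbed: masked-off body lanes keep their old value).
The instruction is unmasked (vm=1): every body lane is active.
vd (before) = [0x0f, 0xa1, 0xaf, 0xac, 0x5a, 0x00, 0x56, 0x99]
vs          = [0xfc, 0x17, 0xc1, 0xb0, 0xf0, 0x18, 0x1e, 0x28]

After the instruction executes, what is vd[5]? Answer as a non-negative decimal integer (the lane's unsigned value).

VLMAX = VLEN×LMUL/SEW = 256×2/64 = 8
vl = min(AVL, VLMAX) = min(3, 8) = 3
  i=0: and(0x0f,0xfc) → 12
  i=1: and(0xa1,0x17) → 1
  i=2: and(0xaf,0xc1) → 129
  i=3: tail/ones → 18446744073709551615
  i=4: tail/ones → 18446744073709551615
  i=5: tail/ones → 18446744073709551615
  i=6: tail/ones → 18446744073709551615
  i=7: tail/ones → 18446744073709551615

vd[5] = 18446744073709551615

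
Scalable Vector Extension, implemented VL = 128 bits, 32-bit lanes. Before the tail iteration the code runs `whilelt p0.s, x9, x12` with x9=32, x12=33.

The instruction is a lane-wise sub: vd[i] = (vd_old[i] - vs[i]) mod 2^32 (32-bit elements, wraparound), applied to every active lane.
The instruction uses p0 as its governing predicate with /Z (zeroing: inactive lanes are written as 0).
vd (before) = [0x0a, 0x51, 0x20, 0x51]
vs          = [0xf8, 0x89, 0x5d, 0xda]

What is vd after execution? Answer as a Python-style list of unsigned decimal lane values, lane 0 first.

vd = [4294967058, 0, 0, 0]

lane count: 128 div 32 = 4
p0[j] = (32+j < 33); true for j=0..0 → 1 lanes set
  i=0: sub(0x0a,0xf8) → 4294967058
  i=1: tail/zero → 0
  i=2: tail/zero → 0
  i=3: tail/zero → 0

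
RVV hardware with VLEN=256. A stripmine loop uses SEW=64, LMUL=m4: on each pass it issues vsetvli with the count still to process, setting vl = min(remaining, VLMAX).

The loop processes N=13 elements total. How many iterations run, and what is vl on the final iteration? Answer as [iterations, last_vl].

[iterations, last_vl] = [1, 13]

VLMAX = VLEN×LMUL/SEW = 256×4/64 = 16
13 elements at 16/iter → 1 passes, remainder 13 on the last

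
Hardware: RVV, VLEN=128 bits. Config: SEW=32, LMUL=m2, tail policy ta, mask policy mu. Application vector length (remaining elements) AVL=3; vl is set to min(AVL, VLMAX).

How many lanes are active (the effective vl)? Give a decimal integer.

lanes per group: 128·2/32 = 8
vl = min(AVL, VLMAX) = min(3, 8) = 3

vl = 3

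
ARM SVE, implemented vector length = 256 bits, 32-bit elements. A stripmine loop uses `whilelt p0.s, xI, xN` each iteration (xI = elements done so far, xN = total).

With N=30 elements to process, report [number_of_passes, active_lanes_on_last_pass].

[iterations, last_vl] = [4, 6]

lane count: 256 div 32 = 8
30 elements at 8/iter → 4 passes, remainder 6 on the last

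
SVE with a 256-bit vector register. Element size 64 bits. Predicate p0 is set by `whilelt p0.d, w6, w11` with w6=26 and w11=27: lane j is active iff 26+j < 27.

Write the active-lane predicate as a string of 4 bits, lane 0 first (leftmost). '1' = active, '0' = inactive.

lane count: 256 div 64 = 4
whilelt: lane j active iff 26+j < 27 → j < 1 → 1 active
bits (lane 0 leftmost): 1000

predicate = 1000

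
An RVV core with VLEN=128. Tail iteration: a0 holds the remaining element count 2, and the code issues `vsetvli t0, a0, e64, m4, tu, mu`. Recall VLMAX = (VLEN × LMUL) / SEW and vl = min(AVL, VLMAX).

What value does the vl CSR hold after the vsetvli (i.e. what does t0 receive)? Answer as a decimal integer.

lanes per group: 128·4/64 = 8
vl = min(AVL, VLMAX) = min(2, 8) = 2

vl = 2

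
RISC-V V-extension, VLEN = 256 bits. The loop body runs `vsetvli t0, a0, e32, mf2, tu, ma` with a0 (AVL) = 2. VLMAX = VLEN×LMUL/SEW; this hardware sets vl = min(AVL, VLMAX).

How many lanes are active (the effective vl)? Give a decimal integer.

VLMAX = VLEN×LMUL/SEW = 256×1/2/32 = 4
vl ← min(2, 4) = 2

vl = 2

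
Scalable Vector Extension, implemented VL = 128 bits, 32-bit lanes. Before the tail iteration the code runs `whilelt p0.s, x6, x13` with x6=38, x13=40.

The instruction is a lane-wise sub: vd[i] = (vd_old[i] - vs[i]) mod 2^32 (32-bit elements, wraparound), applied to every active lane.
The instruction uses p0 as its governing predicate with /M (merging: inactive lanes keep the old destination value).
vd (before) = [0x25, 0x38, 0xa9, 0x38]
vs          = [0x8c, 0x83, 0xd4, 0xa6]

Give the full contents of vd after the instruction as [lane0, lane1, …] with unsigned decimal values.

vd = [4294967193, 4294967221, 169, 56]

register lanes = 128/32 = 4
p0[j] = (38+j < 40); true for j=0..1 → 2 lanes set
  i=0: sub(0x25,0x8c) → 4294967193
  i=1: sub(0x38,0x83) → 4294967221
  i=2: tail/keep → 169
  i=3: tail/keep → 56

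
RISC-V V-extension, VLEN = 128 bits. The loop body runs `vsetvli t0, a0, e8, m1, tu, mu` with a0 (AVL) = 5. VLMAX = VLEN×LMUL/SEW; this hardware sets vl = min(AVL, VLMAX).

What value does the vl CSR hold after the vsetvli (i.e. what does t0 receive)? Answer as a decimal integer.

VLMAX = (128 × 1) / 8 = 16 lanes
vl ← min(5, 16) = 5

vl = 5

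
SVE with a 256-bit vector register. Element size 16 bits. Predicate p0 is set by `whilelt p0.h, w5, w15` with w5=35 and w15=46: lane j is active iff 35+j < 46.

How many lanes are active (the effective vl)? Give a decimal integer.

vl = 11

256-bit reg / 16-bit elem → 16 lanes
p0[j] = (35+j < 46); true for j=0..10 → 11 lanes set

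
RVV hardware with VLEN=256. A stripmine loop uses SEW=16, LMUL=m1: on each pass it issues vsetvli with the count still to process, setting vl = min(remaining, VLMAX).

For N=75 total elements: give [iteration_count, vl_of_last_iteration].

[iterations, last_vl] = [5, 11]

VLMAX = VLEN×LMUL/SEW = 256×1/16 = 16
75 elements at 16/iter → 5 passes, remainder 11 on the last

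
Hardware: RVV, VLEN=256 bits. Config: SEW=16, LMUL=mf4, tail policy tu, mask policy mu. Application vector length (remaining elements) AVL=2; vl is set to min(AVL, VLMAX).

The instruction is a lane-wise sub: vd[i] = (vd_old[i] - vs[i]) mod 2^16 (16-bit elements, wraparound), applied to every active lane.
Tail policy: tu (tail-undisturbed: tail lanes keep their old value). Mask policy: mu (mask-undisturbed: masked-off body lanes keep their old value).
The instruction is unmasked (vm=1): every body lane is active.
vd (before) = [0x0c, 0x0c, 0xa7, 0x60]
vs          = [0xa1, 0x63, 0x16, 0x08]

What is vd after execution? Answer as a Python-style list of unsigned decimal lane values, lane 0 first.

vd = [65387, 65449, 167, 96]

lanes per group: 256·1/4/16 = 4
vl ← min(2, 4) = 2
[0] sub(0x0c,0xa1) = 0xff6b
[1] sub(0x0c,0x63) = 0xffa9
[2] tail/keep = 0xa7
[3] tail/keep = 0x60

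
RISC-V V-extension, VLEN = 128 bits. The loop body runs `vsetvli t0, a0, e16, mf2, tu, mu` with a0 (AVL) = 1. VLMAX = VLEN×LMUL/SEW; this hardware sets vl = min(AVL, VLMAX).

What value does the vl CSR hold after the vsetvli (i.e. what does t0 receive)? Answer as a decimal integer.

vl = 1

lanes per group: 128·1/2/16 = 4
vl = min(AVL, VLMAX) = min(1, 4) = 1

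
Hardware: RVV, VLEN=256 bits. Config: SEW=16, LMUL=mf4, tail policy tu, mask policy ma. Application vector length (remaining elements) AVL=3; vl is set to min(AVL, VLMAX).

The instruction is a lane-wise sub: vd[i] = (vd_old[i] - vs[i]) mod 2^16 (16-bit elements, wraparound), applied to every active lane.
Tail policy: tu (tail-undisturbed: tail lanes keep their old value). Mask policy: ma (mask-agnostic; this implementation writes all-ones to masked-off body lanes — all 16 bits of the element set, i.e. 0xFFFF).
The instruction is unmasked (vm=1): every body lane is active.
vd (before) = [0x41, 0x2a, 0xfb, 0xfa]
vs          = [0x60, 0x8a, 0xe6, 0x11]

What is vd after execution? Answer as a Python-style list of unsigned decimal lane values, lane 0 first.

vd = [65505, 65440, 21, 250]

VLMAX = VLEN×LMUL/SEW = 256×1/4/16 = 4
vl ← min(3, 4) = 3
[0] sub(0x41,0x60) = 0xffe1
[1] sub(0x2a,0x8a) = 0xffa0
[2] sub(0xfb,0xe6) = 0x15
[3] tail/keep = 0xfa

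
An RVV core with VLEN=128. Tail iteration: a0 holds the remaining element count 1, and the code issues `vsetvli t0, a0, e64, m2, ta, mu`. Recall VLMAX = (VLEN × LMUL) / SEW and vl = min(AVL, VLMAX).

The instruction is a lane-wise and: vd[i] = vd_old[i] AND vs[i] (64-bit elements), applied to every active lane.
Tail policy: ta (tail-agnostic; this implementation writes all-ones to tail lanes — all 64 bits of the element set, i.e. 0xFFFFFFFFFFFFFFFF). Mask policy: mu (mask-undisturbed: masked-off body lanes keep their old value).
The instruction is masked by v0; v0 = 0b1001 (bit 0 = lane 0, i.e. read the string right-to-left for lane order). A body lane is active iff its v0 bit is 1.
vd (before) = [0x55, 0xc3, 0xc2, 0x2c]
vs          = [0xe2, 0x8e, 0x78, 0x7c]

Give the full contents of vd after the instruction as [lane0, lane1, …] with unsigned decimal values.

lanes per group: 128·2/64 = 4
AVL=1 ≤ VLMAX=4, so vl = 1
lane  0: and(0x55,0xe2) ⇒ 0x40
lane  1: tail/ones ⇒ 0xffffffffffffffff
lane  2: tail/ones ⇒ 0xffffffffffffffff
lane  3: tail/ones ⇒ 0xffffffffffffffff

vd = [64, 18446744073709551615, 18446744073709551615, 18446744073709551615]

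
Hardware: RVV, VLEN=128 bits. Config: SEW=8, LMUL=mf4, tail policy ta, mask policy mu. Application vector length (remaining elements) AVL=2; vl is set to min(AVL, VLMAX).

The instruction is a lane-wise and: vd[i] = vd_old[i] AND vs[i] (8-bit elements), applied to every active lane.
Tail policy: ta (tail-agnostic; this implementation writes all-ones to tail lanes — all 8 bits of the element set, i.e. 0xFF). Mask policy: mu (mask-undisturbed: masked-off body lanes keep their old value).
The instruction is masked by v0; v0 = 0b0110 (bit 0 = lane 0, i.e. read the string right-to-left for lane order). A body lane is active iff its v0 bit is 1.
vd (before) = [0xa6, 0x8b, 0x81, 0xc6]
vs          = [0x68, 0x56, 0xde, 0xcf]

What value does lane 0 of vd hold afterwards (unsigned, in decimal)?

vd[0] = 166

VLMAX = (128 × 1/4) / 8 = 4 lanes
vl ← min(2, 4) = 2
  i=0: mask-off/keep → 166
  i=1: and(0x8b,0x56) → 2
  i=2: tail/ones → 255
  i=3: tail/ones → 255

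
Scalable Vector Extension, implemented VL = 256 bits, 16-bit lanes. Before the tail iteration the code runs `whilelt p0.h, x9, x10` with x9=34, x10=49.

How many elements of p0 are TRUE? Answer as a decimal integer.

lane count: 256 div 16 = 16
p0[j] = (34+j < 49); true for j=0..14 → 15 lanes set

vl = 15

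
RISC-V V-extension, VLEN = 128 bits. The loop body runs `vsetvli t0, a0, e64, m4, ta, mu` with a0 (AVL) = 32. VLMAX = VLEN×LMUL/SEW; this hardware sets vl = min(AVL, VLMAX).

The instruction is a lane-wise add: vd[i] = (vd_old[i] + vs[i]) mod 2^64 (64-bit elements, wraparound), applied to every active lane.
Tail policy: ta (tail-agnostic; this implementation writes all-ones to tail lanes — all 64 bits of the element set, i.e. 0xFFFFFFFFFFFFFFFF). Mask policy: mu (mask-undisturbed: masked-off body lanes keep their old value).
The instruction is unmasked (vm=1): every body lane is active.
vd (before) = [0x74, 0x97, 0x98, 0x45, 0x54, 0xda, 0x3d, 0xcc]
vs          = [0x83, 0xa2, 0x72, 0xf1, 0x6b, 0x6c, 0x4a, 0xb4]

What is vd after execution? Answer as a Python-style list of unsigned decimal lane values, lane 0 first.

vd = [247, 313, 266, 310, 191, 326, 135, 384]

VLMAX = (128 × 4) / 64 = 8 lanes
vl ← min(32, 8) = 8
vd[0] add(0x74,0x83) -> 0xf7
vd[1] add(0x97,0xa2) -> 0x139
vd[2] add(0x98,0x72) -> 0x10a
vd[3] add(0x45,0xf1) -> 0x136
vd[4] add(0x54,0x6b) -> 0xbf
vd[5] add(0xda,0x6c) -> 0x146
vd[6] add(0x3d,0x4a) -> 0x87
vd[7] add(0xcc,0xb4) -> 0x180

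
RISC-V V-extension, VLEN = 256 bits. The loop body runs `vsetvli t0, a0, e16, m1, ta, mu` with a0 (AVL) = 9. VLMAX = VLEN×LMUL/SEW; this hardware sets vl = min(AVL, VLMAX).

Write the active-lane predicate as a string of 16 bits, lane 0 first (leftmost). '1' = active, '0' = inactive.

VLMAX = VLEN×LMUL/SEW = 256×1/16 = 16
AVL=9 ≤ VLMAX=16, so vl = 9
bits (lane 0 leftmost): 1111111110000000

predicate = 1111111110000000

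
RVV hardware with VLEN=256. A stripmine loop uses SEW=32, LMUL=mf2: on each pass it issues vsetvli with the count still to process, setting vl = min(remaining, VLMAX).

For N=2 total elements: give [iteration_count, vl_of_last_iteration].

[iterations, last_vl] = [1, 2]

VLMAX = VLEN×LMUL/SEW = 256×1/2/32 = 4
iterations = ceil(2/4) = 1; final-pass vl = 2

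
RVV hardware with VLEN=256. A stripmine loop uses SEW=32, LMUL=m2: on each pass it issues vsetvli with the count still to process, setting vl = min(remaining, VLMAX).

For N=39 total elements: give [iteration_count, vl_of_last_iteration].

[iterations, last_vl] = [3, 7]

VLMAX = VLEN×LMUL/SEW = 256×2/32 = 16
39 elements at 16/iter → 3 passes, remainder 7 on the last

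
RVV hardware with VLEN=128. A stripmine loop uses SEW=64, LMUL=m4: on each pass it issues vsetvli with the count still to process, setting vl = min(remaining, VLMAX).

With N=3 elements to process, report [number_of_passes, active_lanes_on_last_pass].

[iterations, last_vl] = [1, 3]

lanes per group: 128·4/64 = 8
N=3: ⌈3/8⌉ = 1 iters; last vl = 3 − 0×8 = 3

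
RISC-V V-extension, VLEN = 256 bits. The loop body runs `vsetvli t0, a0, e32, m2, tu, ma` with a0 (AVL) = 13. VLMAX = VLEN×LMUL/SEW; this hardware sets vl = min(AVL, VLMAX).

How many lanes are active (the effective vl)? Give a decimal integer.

vl = 13

VLMAX = VLEN×LMUL/SEW = 256×2/32 = 16
vl = min(AVL, VLMAX) = min(13, 16) = 13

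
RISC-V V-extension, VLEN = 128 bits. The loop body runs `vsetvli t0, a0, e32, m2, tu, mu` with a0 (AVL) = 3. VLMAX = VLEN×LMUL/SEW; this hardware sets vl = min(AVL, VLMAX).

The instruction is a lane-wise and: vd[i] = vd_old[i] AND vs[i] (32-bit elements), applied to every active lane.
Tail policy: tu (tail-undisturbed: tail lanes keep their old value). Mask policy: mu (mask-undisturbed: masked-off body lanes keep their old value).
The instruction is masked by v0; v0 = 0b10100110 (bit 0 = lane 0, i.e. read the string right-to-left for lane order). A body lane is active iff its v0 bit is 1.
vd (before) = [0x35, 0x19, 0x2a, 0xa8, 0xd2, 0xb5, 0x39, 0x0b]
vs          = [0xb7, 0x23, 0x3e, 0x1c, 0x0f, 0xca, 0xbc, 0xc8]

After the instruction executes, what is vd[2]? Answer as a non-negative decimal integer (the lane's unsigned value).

lanes per group: 128·2/32 = 8
vl ← min(3, 8) = 3
vd[0] mask-off/keep -> 0x35
vd[1] and(0x19,0x23) -> 0x01
vd[2] and(0x2a,0x3e) -> 0x2a
vd[3] tail/keep -> 0xa8
vd[4] tail/keep -> 0xd2
vd[5] tail/keep -> 0xb5
vd[6] tail/keep -> 0x39
vd[7] tail/keep -> 0x0b

vd[2] = 42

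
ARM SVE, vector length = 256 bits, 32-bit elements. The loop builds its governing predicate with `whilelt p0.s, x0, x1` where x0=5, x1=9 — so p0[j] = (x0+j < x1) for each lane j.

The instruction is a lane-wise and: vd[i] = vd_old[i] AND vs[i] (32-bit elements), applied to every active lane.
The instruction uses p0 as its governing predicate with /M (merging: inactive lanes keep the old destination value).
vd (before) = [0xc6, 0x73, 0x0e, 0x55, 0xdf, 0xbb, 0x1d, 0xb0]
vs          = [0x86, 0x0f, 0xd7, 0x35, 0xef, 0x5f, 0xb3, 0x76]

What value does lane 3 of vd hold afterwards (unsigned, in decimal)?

register lanes = 256/32 = 8
whilelt: lane j active iff 5+j < 9 → j < 4 → 4 active
lane  0: and(0xc6,0x86) ⇒ 0x86
lane  1: and(0x73,0x0f) ⇒ 0x03
lane  2: and(0x0e,0xd7) ⇒ 0x06
lane  3: and(0x55,0x35) ⇒ 0x15
lane  4: tail/keep ⇒ 0xdf
lane  5: tail/keep ⇒ 0xbb
lane  6: tail/keep ⇒ 0x1d
lane  7: tail/keep ⇒ 0xb0

vd[3] = 21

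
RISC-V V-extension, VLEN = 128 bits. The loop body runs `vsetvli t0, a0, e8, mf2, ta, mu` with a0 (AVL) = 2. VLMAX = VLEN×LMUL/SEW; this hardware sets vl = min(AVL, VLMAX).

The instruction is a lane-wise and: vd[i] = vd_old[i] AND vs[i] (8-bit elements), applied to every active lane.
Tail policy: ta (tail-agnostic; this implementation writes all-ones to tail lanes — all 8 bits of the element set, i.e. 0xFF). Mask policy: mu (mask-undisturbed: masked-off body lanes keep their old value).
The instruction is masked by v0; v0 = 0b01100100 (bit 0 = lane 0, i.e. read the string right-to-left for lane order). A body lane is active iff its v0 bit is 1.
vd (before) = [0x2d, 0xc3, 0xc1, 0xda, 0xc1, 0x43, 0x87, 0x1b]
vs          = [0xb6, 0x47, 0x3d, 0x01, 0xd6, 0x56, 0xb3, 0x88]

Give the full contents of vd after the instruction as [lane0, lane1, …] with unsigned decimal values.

vd = [45, 195, 255, 255, 255, 255, 255, 255]

lanes per group: 128·1/2/8 = 8
vl ← min(2, 8) = 2
  i=0: mask-off/keep → 45
  i=1: mask-off/keep → 195
  i=2: tail/ones → 255
  i=3: tail/ones → 255
  i=4: tail/ones → 255
  i=5: tail/ones → 255
  i=6: tail/ones → 255
  i=7: tail/ones → 255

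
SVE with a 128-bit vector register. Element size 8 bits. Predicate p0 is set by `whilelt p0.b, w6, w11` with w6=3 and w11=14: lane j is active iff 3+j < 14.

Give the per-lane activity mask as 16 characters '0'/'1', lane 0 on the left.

predicate = 1111111111100000

register lanes = 128/8 = 16
active while 3+j < 14, i.e. j ∈ [0,11) capped at 16 ⇒ 11
bits (lane 0 leftmost): 1111111111100000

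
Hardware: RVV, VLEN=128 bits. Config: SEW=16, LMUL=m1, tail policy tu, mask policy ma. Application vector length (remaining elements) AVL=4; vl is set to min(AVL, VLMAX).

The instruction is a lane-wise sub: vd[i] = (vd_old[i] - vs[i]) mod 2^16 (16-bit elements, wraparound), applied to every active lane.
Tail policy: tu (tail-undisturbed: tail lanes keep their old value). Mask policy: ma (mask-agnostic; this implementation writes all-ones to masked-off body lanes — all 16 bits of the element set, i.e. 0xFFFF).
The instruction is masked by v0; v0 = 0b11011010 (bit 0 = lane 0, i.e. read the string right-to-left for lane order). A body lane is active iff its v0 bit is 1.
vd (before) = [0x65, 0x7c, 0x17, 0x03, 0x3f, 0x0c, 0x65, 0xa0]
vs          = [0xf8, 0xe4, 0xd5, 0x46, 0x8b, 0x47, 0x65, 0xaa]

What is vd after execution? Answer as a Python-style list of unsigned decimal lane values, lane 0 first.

vd = [65535, 65432, 65535, 65469, 63, 12, 101, 160]

VLMAX = VLEN×LMUL/SEW = 128×1/16 = 8
AVL=4 ≤ VLMAX=8, so vl = 4
lane  0: mask-off/ones ⇒ 0xffff
lane  1: sub(0x7c,0xe4) ⇒ 0xff98
lane  2: mask-off/ones ⇒ 0xffff
lane  3: sub(0x03,0x46) ⇒ 0xffbd
lane  4: tail/keep ⇒ 0x3f
lane  5: tail/keep ⇒ 0x0c
lane  6: tail/keep ⇒ 0x65
lane  7: tail/keep ⇒ 0xa0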